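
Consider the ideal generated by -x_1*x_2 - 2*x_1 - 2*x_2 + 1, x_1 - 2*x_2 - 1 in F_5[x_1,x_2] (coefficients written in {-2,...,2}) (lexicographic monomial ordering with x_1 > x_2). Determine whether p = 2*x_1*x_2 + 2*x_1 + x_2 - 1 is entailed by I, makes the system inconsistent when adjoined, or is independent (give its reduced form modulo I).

First compute the reduced Gröbner basis of I by Buchberger's algorithm.
f_1 = -x_1*x_2 - 2*x_1 - 2*x_2 + 1, LT = x_1*x_2.
f_2 = x_1 - 2*x_2 - 1, LT = x_1.

S(f_1,f_2): lcm = x_1*x_2. S = 2*x_1 + 2*x_2**2 - 2*x_2 - 1.
  leading term x_1: subtract (2)·f_2 from 2*x_1 + 2*x_2**2 - 2*x_2 - 1 → 2*x_2**2 + 2*x_2 + 1
  leading term x_2**2: no divisor's leading term divides it; move 2*x_2**2 to the remainder.
  leading term x_2: no divisor's leading term divides it; move 2*x_2 to the remainder.
  leading term 1: no divisor's leading term divides it; move 1 to the remainder.
  remainder 2*x_2**2 + 2*x_2 + 1 ≠ 0; add h_3 = 2*x_2**2 + 2*x_2 + 1 to the basis.

The other S-polynomials (S(f_1,h_3), S(f_2,h_3)) all reduce to 0 modulo the current basis, so we have a Gröbner basis.
Inter-reduce: drop elements whose leading term is divisible by another's, tail-reduce, and make monic.
Reduced Gröbner basis: {x_1 - 2*x_2 - 1, x_2**2 + x_2 - 2}.
Label its elements g_1 = x_1 - 2*x_2 - 1, g_2 = x_2**2 + x_2 - 2.

Reduce p = 2*x_1*x_2 + 2*x_1 + x_2 - 1 modulo G:
  leading term x_1*x_2: subtract (2*x_2)·g_1 from 2*x_1*x_2 + 2*x_1 + x_2 - 1 → 2*x_1 - x_2**2 - 2*x_2 - 1
  leading term x_1: subtract (2)·g_1 from 2*x_1 - x_2**2 - 2*x_2 - 1 → -x_2**2 + 2*x_2 + 1
  leading term x_2**2: subtract (-1)·g_2 from -x_2**2 + 2*x_2 + 1 → -2*x_2 - 1
  leading term x_2: no divisor's leading term divides it; move -2*x_2 to the remainder.
  leading term 1: no divisor's leading term divides it; move -1 to the remainder.
  normal form = -2*x_2 - 1.
The normal form is nonzero, so p ∉ I. Since p minus its normal form lies in I, I + (p) = I + (r) where r = -2*x_2 - 1; decide whether this ideal is the whole ring.
Run Buchberger on G together with r (pairs among the g_i already reduce to 0 since G is a Gröbner basis):
g_1 = x_1 - 2*x_2 - 1, LT = x_1.
g_2 = x_2**2 + x_2 - 2, LT = x_2**2.
r = -2*x_2 - 1, LT = x_2.

S(g_2,r): lcm = x_2**2. S = -2*x_2 - 2.
  leading term x_2: subtract (1)·r from -2*x_2 - 2 → -1
  leading term 1: no divisor's leading term divides it; move -1 to the remainder.
  remainder -1 ≠ 0; add m_4 = -1 to the basis.

The other S-polynomials (S(g_1,g_2), S(g_1,r), S(g_1,m_4), S(g_2,m_4), S(r,m_4)) all reduce to 0 modulo the current basis, so we have a Gröbner basis.
Inter-reduce: drop elements whose leading term is divisible by another's, tail-reduce, and make monic.
Reduced Gröbner basis: {1}.
The reduced Gröbner basis of I + (p) is {1}: the ideal is the whole ring, so the enlarged system has no common solution — adjoining p is inconsistent.

Adjoining 2*x_1*x_2 + 2*x_1 + x_2 - 1 makes the ideal the whole ring: the system is inconsistent.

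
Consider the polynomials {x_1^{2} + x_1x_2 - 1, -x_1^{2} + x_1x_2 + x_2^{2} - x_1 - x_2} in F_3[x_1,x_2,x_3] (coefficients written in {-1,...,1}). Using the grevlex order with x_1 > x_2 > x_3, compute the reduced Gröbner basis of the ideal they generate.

f_1 = x_1^{2} + x_1x_2 - 1, LT = x_1^{2}.
f_2 = -x_1^{2} + x_1x_2 + x_2^{2} - x_1 - x_2, LT = x_1^{2}.

S(f_1,f_2): lcm = x_1^{2}. S = -x_1x_2 + x_2^{2} - x_1 - x_2 - 1.
  reduce S modulo (f_1, f_2):
  remainder -x_1x_2 + x_2^{2} - x_1 - x_2 - 1 ≠ 0; add g_3 = -x_1x_2 + x_2^{2} - x_1 - x_2 - 1 to the basis.

S(f_1,g_3): lcm = x_1^{2}x_2. S = -x_1x_2^{2} - x_1^{2} - x_1x_2 - x_1 - x_2.
  reduce S modulo (f_1, f_2, g_3):
  remainder -x_2^{3} - x_2^{2} + x_1 - x_2 + 1 ≠ 0; add g_4 = -x_2^{3} - x_2^{2} + x_1 - x_2 + 1 to the basis.

The other S-polynomials (S(f_2,g_3), S(f_1,g_4), S(f_2,g_4), S(g_3,g_4)) all reduce to 0 modulo the current basis, so we have a Gröbner basis.
Inter-reduce: drop elements whose leading term is divisible by another's, tail-reduce, and make monic.

G = {x_2^{3} + x_2^{2} - x_1 + x_2 - 1, x_1^{2} + x_2^{2} - x_1 - x_2 + 1, x_1x_2 - x_2^{2} + x_1 + x_2 + 1}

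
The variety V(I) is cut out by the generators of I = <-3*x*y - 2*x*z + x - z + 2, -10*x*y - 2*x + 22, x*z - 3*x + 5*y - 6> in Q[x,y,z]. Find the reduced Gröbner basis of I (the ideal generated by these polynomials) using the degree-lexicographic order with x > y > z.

f_1 = -3*x*y - 2*x*z + x - z + 2, LT = x*y.
f_2 = -10*x*y - 2*x + 22, LT = x*y.
f_3 = x*z - 3*x + 5*y - 6, LT = x*z.

S(f_1,f_2): lcm = x*y. S = 2/3*x*z - 8/15*x + 1/3*z + 23/15.
  leading term x*z: subtract (2/3)·f_3 from 2/3*x*z - 8/15*x + 1/3*z + 23/15 → 22/15*x - 10/3*y + 1/3*z + 83/15
  leading term x: no divisor's leading term divides it; move 22/15*x to the remainder.
  leading term y: no divisor's leading term divides it; move -10/3*y to the remainder.
  leading term z: no divisor's leading term divides it; move 1/3*z to the remainder.
  leading term 1: no divisor's leading term divides it; move 83/15 to the remainder.
  remainder 22/15*x - 10/3*y + 1/3*z + 83/15 ≠ 0; add g_4 = 22/15*x - 10/3*y + 1/3*z + 83/15 to the basis.

S(f_1,f_3): lcm = x*y*z. S = 2/3*x*z**2 + 3*x*y - 1/3*x*z - 5*y**2 + 1/3*z**2 + 6*y - 2/3*z.
  leading term x*z**2: subtract (2/3*z)·f_3 from 2/3*x*z**2 + 3*x*y - 1/3*x*z - 5*y**2 + 1/3*z**2 + 6*y - 2/3*z → 3*x*y + 5/3*x*z - 5*y**2 - 10/3*y*z + 1/3*z**2 + 6*y + 10/3*z
  leading term x*y: subtract (-1)·f_1 from 3*x*y + 5/3*x*z - 5*y**2 - 10/3*y*z + 1/3*z**2 + 6*y + 10/3*z → -1/3*x*z - 5*y**2 - 10/3*y*z + 1/3*z**2 + x + 6*y + 7/3*z + 2
  leading term x*z: subtract (-1/3)·f_3 from -1/3*x*z - 5*y**2 - 10/3*y*z + 1/3*z**2 + x + 6*y + 7/3*z + 2 → -5*y**2 - 10/3*y*z + 1/3*z**2 + 23/3*y + 7/3*z
  leading term y**2: no divisor's leading term divides it; move -5*y**2 to the remainder.
  leading term y*z: no divisor's leading term divides it; move -10/3*y*z to the remainder.
  leading term z**2: no divisor's leading term divides it; move 1/3*z**2 to the remainder.
  leading term y: no divisor's leading term divides it; move 23/3*y to the remainder.
  leading term z: no divisor's leading term divides it; move 7/3*z to the remainder.
  remainder -5*y**2 - 10/3*y*z + 1/3*z**2 + 23/3*y + 7/3*z ≠ 0; add g_5 = -5*y**2 - 10/3*y*z + 1/3*z**2 + 23/3*y + 7/3*z to the basis.

S(f_2,f_3): lcm = x*y*z. S = 3*x*y + 1/5*x*z - 5*y**2 + 6*y - 11/5*z.
  leading term x*y: subtract (-1)·f_1 from 3*x*y + 1/5*x*z - 5*y**2 + 6*y - 11/5*z → -9/5*x*z - 5*y**2 + x + 6*y - 16/5*z + 2
  leading term x*z: subtract (-9/5)·f_3 from -9/5*x*z - 5*y**2 + x + 6*y - 16/5*z + 2 → -5*y**2 - 22/5*x + 15*y - 16/5*z - 44/5
  leading term y**2: subtract (1)·g_5 from -5*y**2 - 22/5*x + 15*y - 16/5*z - 44/5 → 10/3*y*z - 1/3*z**2 - 22/5*x + 22/3*y - 83/15*z - 44/5
  leading term y*z: no divisor's leading term divides it; move 10/3*y*z to the remainder.
  leading term z**2: no divisor's leading term divides it; move -1/3*z**2 to the remainder.
  leading term x: subtract (-3)·g_4 from -22/5*x + 22/3*y - 83/15*z - 44/5 → -8/3*y - 68/15*z + 39/5
  leading term y: no divisor's leading term divides it; move -8/3*y to the remainder.
  leading term z: no divisor's leading term divides it; move -68/15*z to the remainder.
  leading term 1: no divisor's leading term divides it; move 39/5 to the remainder.
  remainder 10/3*y*z - 1/3*z**2 - 8/3*y - 68/15*z + 39/5 ≠ 0; add g_6 = 10/3*y*z - 1/3*z**2 - 8/3*y - 68/15*z + 39/5 to the basis.

S(f_1,g_4): lcm = x*y. S = 2/3*x*z + 25/11*y**2 - 5/22*y*z - 1/3*x - 83/22*y + 1/3*z - 2/3.
  leading term x*z: subtract (2/3)·f_3 from 2/3*x*z + 25/11*y**2 - 5/22*y*z - 1/3*x - 83/22*y + 1/3*z - 2/3 → 25/11*y**2 - 5/22*y*z + 5/3*x - 469/66*y + 1/3*z + 10/3
  leading term y**2: subtract (-5/11)·g_5 from 25/11*y**2 - 5/22*y*z + 5/3*x - 469/66*y + 1/3*z + 10/3 → -115/66*y*z + 5/33*z**2 + 5/3*x - 239/66*y + 46/33*z + 10/3
  leading term y*z: subtract (-23/44)·g_6 from -115/66*y*z + 5/33*z**2 + 5/3*x - 239/66*y + 46/33*z + 10/3 → -1/44*z**2 + 5/3*x - 331/66*y - 161/165*z + 4891/660
  leading term z**2: no divisor's leading term divides it; move -1/44*z**2 to the remainder.
  leading term x: subtract (25/22)·g_4 from 5/3*x - 331/66*y - 161/165*z + 4891/660 → -27/22*y - 149/110*z + 247/220
  leading term y: no divisor's leading term divides it; move -27/22*y to the remainder.
  leading term z: no divisor's leading term divides it; move -149/110*z to the remainder.
  leading term 1: no divisor's leading term divides it; move 247/220 to the remainder.
  remainder -1/44*z**2 - 27/22*y - 149/110*z + 247/220 ≠ 0; add g_7 = -1/44*z**2 - 27/22*y - 149/110*z + 247/220 to the basis.

The other S-polynomials (S(f_2,g_4), S(f_3,g_4), S(f_1,g_5), S(f_2,g_5), S(f_3,g_5), S(g_4,g_5), S(f_1,g_6), S(f_2,g_6), S(f_3,g_6), S(g_4,g_6), S(g_5,g_6), S(f_1,g_7), S(f_2,g_7), S(f_3,g_7), S(g_4,g_7), S(g_5,g_7), S(g_6,g_7)) all reduce to 0 modulo the current basis, so we have a Gröbner basis.
Inter-reduce: drop elements whose leading term is divisible by another's, tail-reduce, and make monic.

G = {y**2 - y + 11/25*z - 39/25, y*z + 23/5*y + 23/5*z - 13/5, z**2 + 54*y + 298/5*z - 247/5, x - 25/11*y + 5/22*z + 83/22}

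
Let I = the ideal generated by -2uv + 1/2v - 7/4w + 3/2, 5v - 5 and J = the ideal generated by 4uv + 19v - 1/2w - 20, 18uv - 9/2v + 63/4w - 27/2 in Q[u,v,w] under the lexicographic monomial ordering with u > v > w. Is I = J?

No, the ideals differ.

Two ideals are equal iff their reduced Gröbner bases coincide (the reduced basis is unique for a fixed ordering).
Buchberger on the first generating set:
f_1 = -2uv + 1/2v - 7/4w + 3/2, LT = uv.
f_2 = 5v - 5, LT = v.

S(f_1,f_2): lcm = uv. S = u - 1/4v + 7/8w - 3/4.
  leading term u: no divisor's leading term divides it; move u to the remainder.
  leading term v: subtract (-1/20)·f_2 from -1/4v + 7/8w - 3/4 → 7/8w - 1
  leading term w: no divisor's leading term divides it; move 7/8w to the remainder.
  leading term 1: no divisor's leading term divides it; move -1 to the remainder.
  remainder u + 7/8w - 1 ≠ 0; add g_3 = u + 7/8w - 1 to the basis.

S(f_1,g_3): lcm = uv. S = -7/8vw + 3/4v + 7/8w - 3/4.
  leading term vw: subtract (-7/40w)·f_2 from -7/8vw + 3/4v + 7/8w - 3/4 → 3/4v - 3/4
  leading term v: subtract (3/20)·f_2 from 3/4v - 3/4 → 0
  remainder 0.

S(f_2,g_3): leading monomials are coprime, so the S-polynomial reduces to 0 (Buchberger's first criterion).
Every S-polynomial of the final basis reduces to 0, so we have a Gröbner basis.
Inter-reduce: drop elements whose leading term is divisible by another's, tail-reduce, and make monic.
Reduced Gröbner basis: {u + 7/8w - 1, v - 1}.

Buchberger on the second generating set:
h_1 = 4uv + 19v - 1/2w - 20, LT = uv.
h_2 = 18uv - 9/2v + 63/4w - 27/2, LT = uv.

S(h_1,h_2): lcm = uv. S = 5v - w - 17/4.
  leading term v: no divisor's leading term divides it; move 5v to the remainder.
  leading term w: no divisor's leading term divides it; move -w to the remainder.
  leading term 1: no divisor's leading term divides it; move -17/4 to the remainder.
  remainder 5v - w - 17/4 ≠ 0; add k_3 = 5v - w - 17/4 to the basis.

S(h_1,k_3): lcm = uv. S = 1/5uw + 17/20u + 19/4v - 1/8w - 5.
  leading term uw: no divisor's leading term divides it; move 1/5uw to the remainder.
  leading term u: no divisor's leading term divides it; move 17/20u to the remainder.
  leading term v: subtract (19/20)·k_3 from 19/4v - 1/8w - 5 → 33/40w - 77/80
  leading term w: no divisor's leading term divides it; move 33/40w to the remainder.
  leading term 1: no divisor's leading term divides it; move -77/80 to the remainder.
  remainder 1/5uw + 17/20u + 33/40w - 77/80 ≠ 0; add k_4 = 1/5uw + 17/20u + 33/40w - 77/80 to the basis.

S(h_2,k_3): lcm = uv. S = 1/5uw + 17/20u - 1/4v + 7/8w - 3/4.
  leading term uw: subtract (1)·k_4 from 1/5uw + 17/20u - 1/4v + 7/8w - 3/4 → -1/4v + 1/20w + 17/80
  leading term v: subtract (-1/20)·k_3 from -1/4v + 1/20w + 17/80 → 0
  remainder 0.

S(h_1,k_4): lcm = uvw. S = -17/4uv + 5/8vw + 77/16v - 1/8w^2 - 5w.
  leading term uv: subtract (-17/16)·h_1 from -17/4uv + 5/8vw + 77/16v - 1/8w^2 - 5w → 5/8vw + 25v - 1/8w^2 - 177/32w - 85/4
  leading term vw: subtract (1/8w)·k_3 from 5/8vw + 25v - 1/8w^2 - 177/32w - 85/4 → 25v - 5w - 85/4
  leading term v: subtract (5)·k_3 from 25v - 5w - 85/4 → 0
  remainder 0.

S(h_2,k_4): lcm = uvw. S = -17/4uv - 35/8vw + 77/16v + 7/8w^2 - 3/4w.
  leading term uv: subtract (-17/16)·h_1 from -17/4uv - 35/8vw + 77/16v + 7/8w^2 - 3/4w → -35/8vw + 25v + 7/8w^2 - 41/32w - 85/4
  leading term vw: subtract (-7/8w)·k_3 from -35/8vw + 25v + 7/8w^2 - 41/32w - 85/4 → 25v - 5w - 85/4
  leading term v: subtract (5)·k_3 from 25v - 5w - 85/4 → 0
  remainder 0.

S(k_3,k_4): leading monomials are coprime, so the S-polynomial reduces to 0 (Buchberger's first criterion).
Every S-polynomial of the final basis reduces to 0, so we have a Gröbner basis.
Inter-reduce: drop elements whose leading term is divisible by another's, tail-reduce, and make monic.
Reduced Gröbner basis: {uw + 17/4u + 33/8w - 77/16, v - 1/5w - 17/20}.

Since the reduced bases disagree, the two ideals are not the same.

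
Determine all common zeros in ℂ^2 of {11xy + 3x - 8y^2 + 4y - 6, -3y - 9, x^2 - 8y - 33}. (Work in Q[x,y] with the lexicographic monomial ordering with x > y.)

Compute a lex Gröbner basis by Buchberger's algorithm.
f_1 = 11xy + 3x - 8y^2 + 4y - 6, LT = xy.
f_2 = -3y - 9, LT = y.
f_3 = x^2 - 8y - 33, LT = x^2.

S(f_1,f_2): lcm = xy. S = -30/11x - 8/11y^2 + 4/11y - 6/11.
  reduce S modulo (f_1, f_2, f_3):
  remainder -30/11x - 90/11 ≠ 0; add h_4 = -30/11x - 90/11 to the basis.

The other S-polynomials (S(f_1,f_3), S(f_2,f_3), S(f_1,h_4), S(f_2,h_4), S(f_3,h_4)) all reduce to 0 modulo the current basis, so we have a Gröbner basis.
Inter-reduce: drop elements whose leading term is divisible by another's, tail-reduce, and make monic.
Reduced Gröbner basis: {x + 3, y + 3}.

Since the basis is lex-ordered, y + 3 is univariate in y. Its roots are {-3}. Back-substituting each root into the other basis elements fixes the other coordinates.
  y = -3: the earlier basis element becomes x + 3 = 0, giving x = -3 — point (-3, -3).
A lex Gröbner basis triangularizes the system, enabling back-substitution.

{(-3, -3)}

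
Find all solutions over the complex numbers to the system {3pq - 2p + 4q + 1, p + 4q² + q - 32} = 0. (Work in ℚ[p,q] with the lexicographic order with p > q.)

{(-1, -3), (251/18 + 11*sqrt(673)/18, 41/24 - sqrt(673)/24), (251/18 - 11*sqrt(673)/18, sqrt(673)/24 + 41/24)}

Compute a lex Gröbner basis by Buchberger's algorithm.
f_1 = 3pq - 2p + 4q + 1, LT = pq.
f_2 = p + 4q² + q - 32, LT = p.

S(f_1,f_2): lcm = pq. S = -⅔p - 4q³ - q² + 100/3q + ⅓.
  leading term p: subtract (-⅔)·f_2 from -⅔p - 4q³ - q² + 100/3q + ⅓ → -4q³ + 5/3q² + 34q - 21
  leading term q³: no divisor's leading term divides it; move -4q³ to the remainder.
  leading term q²: no divisor's leading term divides it; move 5/3q² to the remainder.
  leading term q: no divisor's leading term divides it; move 34q to the remainder.
  leading term 1: no divisor's leading term divides it; move -21 to the remainder.
  remainder -4q³ + 5/3q² + 34q - 21 ≠ 0; add h_3 = -4q³ + 5/3q² + 34q - 21 to the basis.

The other S-polynomials (S(f_1,h_3), S(f_2,h_3)) all reduce to 0 modulo the current basis, so we have a Gröbner basis.
Inter-reduce: drop elements whose leading term is divisible by another's, tail-reduce, and make monic.
Reduced Gröbner basis: {p + 4q² + q - 32, q³ - 5/12q² - 17/2q + 21/4}.

From the last basis element, q³ - 5/12q² - 17/2q + 21/4 = 0, so q takes values in {-3, 41/24 - sqrt(673)/24, sqrt(673)/24 + 41/24}. Each choice, substituted upward through the basis, yields the corresponding point(s) of the solution set.
  q = -3: the earlier basis element becomes p + 1 = 0, giving p = -1 — point (-1, -3).
  q = 41/24 - sqrt(673)/24: the earlier basis element becomes p - 11*sqrt(673)/18 - 251/18 = 0, giving p = 251/18 + 11*sqrt(673)/18 — point (251/18 + 11*sqrt(673)/18, 41/24 - sqrt(673)/24).
  q = sqrt(673)/24 + 41/24: the earlier basis element becomes p - 251/18 + 11*sqrt(673)/18 = 0, giving p = 251/18 - 11*sqrt(673)/18 — point (251/18 - 11*sqrt(673)/18, sqrt(673)/24 + 41/24).
Substituting each solution back into the original system confirms all equations vanish.
Zero-dimensionality of the ideal guarantees finitely many solutions over ℂ.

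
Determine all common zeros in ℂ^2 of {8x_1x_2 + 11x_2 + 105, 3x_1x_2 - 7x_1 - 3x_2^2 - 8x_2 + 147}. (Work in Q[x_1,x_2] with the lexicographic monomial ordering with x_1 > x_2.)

{(-4, 5), (133/16 - 5*sqrt(673)/16, -217/48 - 7*sqrt(673)/48), (5*sqrt(673)/16 + 133/16, -217/48 + 7*sqrt(673)/48)}

Compute a lex Gröbner basis by Buchberger's algorithm.
f_1 = 8x_1x_2 + 11x_2 + 105, LT = x_1x_2.
f_2 = 3x_1x_2 - 7x_1 - 3x_2^2 - 8x_2 + 147, LT = x_1x_2.

S(f_1,f_2): lcm = x_1x_2. S = 7/3x_1 + x_2^2 + 97/24x_2 - 287/8.
  leading term x_1: no divisor's leading term divides it; move 7/3x_1 to the remainder.
  leading term x_2^2: no divisor's leading term divides it; move x_2^2 to the remainder.
  leading term x_2: no divisor's leading term divides it; move 97/24x_2 to the remainder.
  leading term 1: no divisor's leading term divides it; move -287/8 to the remainder.
  remainder 7/3x_1 + x_2^2 + 97/24x_2 - 287/8 ≠ 0; add h_3 = 7/3x_1 + x_2^2 + 97/24x_2 - 287/8 to the basis.

S(f_1,h_3): lcm = x_1x_2. S = -3/7x_2^3 - 97/56x_2^2 + 67/4x_2 + 105/8.
  leading term x_2^3: no divisor's leading term divides it; move -3/7x_2^3 to the remainder.
  leading term x_2^2: no divisor's leading term divides it; move -97/56x_2^2 to the remainder.
  leading term x_2: no divisor's leading term divides it; move 67/4x_2 to the remainder.
  leading term 1: no divisor's leading term divides it; move 105/8 to the remainder.
  remainder -3/7x_2^3 - 97/56x_2^2 + 67/4x_2 + 105/8 ≠ 0; add h_4 = -3/7x_2^3 - 97/56x_2^2 + 67/4x_2 + 105/8 to the basis.

The other S-polynomials (S(f_2,h_3), S(f_1,h_4), S(f_2,h_4), S(h_3,h_4)) all reduce to 0 modulo the current basis, so we have a Gröbner basis.
Inter-reduce: drop elements whose leading term is divisible by another's, tail-reduce, and make monic.
Reduced Gröbner basis: {x_1 + 3/7x_2^2 + 97/56x_2 - 123/8, x_2^3 + 97/24x_2^2 - 469/12x_2 - 245/8}.

Since the basis is lex-ordered, x_2^3 + 97/24x_2^2 - 469/12x_2 - 245/8 is univariate in x_2. Its roots are {5, -217/48 - 7*sqrt(673)/48, -217/48 + 7*sqrt(673)/48}. Back-substituting each root into the other basis elements fixes the other coordinates.
  x_2 = 5: the earlier basis element becomes x_1 + 4 = 0, giving x_1 = -4 — point (-4, 5).
  x_2 = -217/48 - 7*sqrt(673)/48: the earlier basis element becomes x_1 - 133/16 + 5*sqrt(673)/16 = 0, giving x_1 = 133/16 - 5*sqrt(673)/16 — point (133/16 - 5*sqrt(673)/16, -217/48 - 7*sqrt(673)/48).
  x_2 = -217/48 + 7*sqrt(673)/48: the earlier basis element becomes x_1 - 133/16 - 5*sqrt(673)/16 = 0, giving x_1 = 5*sqrt(673)/16 + 133/16 — point (5*sqrt(673)/16 + 133/16, -217/48 + 7*sqrt(673)/48).
Substituting each solution back into the original system confirms all equations vanish.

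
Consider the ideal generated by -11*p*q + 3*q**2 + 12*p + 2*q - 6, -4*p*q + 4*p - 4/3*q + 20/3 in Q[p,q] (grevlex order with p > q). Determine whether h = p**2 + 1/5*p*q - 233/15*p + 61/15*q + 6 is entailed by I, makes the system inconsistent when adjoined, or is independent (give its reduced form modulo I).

p**2 + 1/5*p*q - 233/15*p + 61/15*q + 6 lies in I (it reduces to 0).

First compute the reduced Gröbner basis of I by Buchberger's algorithm.
f_1 = -11*p*q + 3*q**2 + 12*p + 2*q - 6, LT = p*q.
f_2 = -4*p*q + 4*p - 4/3*q + 20/3, LT = p*q.

S(f_1,f_2): lcm = p*q. S = -3/11*q**2 - 1/11*p - 17/33*q + 73/33.
  reduce S modulo (f_1, f_2):
  remainder -3/11*q**2 - 1/11*p - 17/33*q + 73/33 ≠ 0; add k_3 = -3/11*q**2 - 1/11*p - 17/33*q + 73/33 to the basis.

S(f_1,k_3): lcm = p*q**2. S = -3/11*q**3 - 1/3*p**2 - 295/99*p*q - 2/11*q**2 + 73/9*p + 6/11*q.
  reduce S modulo (f_1, f_2, k_3):
  remainder -1/3*p**2 + 46/9*p - 4/3*q - 19/9 ≠ 0; add k_4 = -1/3*p**2 + 46/9*p - 4/3*q - 19/9 to the basis.

The other S-polynomials (S(f_2,k_3), S(f_1,k_4), S(f_2,k_4), S(k_3,k_4)) all reduce to 0 modulo the current basis, so we have a Gröbner basis.
Inter-reduce: drop elements whose leading term is divisible by another's, tail-reduce, and make monic.
Reduced Gröbner basis: {p**2 - 46/3*p + 4*q + 19/3, p*q - p + 1/3*q - 5/3, q**2 + 1/3*p + 17/9*q - 73/9}.
Label its elements g_1 = p**2 - 46/3*p + 4*q + 19/3, g_2 = p*q - p + 1/3*q - 5/3, g_3 = q**2 + 1/3*p + 17/9*q - 73/9.

Reduce h = p**2 + 1/5*p*q - 233/15*p + 61/15*q + 6 modulo G:
  leading term p**2: subtract (1)·g_1 from p**2 + 1/5*p*q - 233/15*p + 61/15*q + 6 → 1/5*p*q - 1/5*p + 1/15*q - 1/3
  leading term p*q: subtract (1/5)·g_2 from 1/5*p*q - 1/5*p + 1/15*q - 1/3 → 0
  normal form = 0.
Since the normal form is 0, h ∈ I.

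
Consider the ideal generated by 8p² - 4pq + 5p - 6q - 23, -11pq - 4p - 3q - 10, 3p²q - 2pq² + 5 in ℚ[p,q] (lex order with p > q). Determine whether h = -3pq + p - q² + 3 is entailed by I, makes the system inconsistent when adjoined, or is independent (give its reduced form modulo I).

First compute the reduced Gröbner basis of I by Buchberger's algorithm.
f_1 = 8p² - 4pq + 5p - 6q - 23, LT = p².
f_2 = -11pq - 4p - 3q - 10, LT = pq.
f_3 = 3p²q - 2pq² + 5, LT = p²q.

S(f_1,f_2): lcm = p²q. S = -4/11p² - ½pq² + 31/88pq - 10/11p - ¾q² - 23/8q.
  leading term p²: subtract (-1/22)·f_1 from -4/11p² - ½pq² + 31/88pq - 10/11p - ¾q² - 23/8q → -½pq² + 15/88pq - 15/22p - ¾q² - 277/88q - 23/22
  leading term pq²: subtract (1/22q)·f_2 from -½pq² + 15/88pq - 15/22p - ¾q² - 277/88q - 23/22 → 31/88pq - 15/22p - 27/44q² - 237/88q - 23/22
  leading term pq: subtract (-31/968)·f_2 from 31/88pq - 15/22p - 27/44q² - 237/88q - 23/22 → -98/121p - 27/44q² - 675/242q - 661/484
  leading term p: no divisor's leading term divides it; move -98/121p to the remainder.
  leading term q²: no divisor's leading term divides it; move -27/44q² to the remainder.
  leading term q: no divisor's leading term divides it; move -675/242q to the remainder.
  leading term 1: no divisor's leading term divides it; move -661/484 to the remainder.
  remainder -98/121p - 27/44q² - 675/242q - 661/484 ≠ 0; add k_4 = -98/121p - 27/44q² - 675/242q - 661/484 to the basis.

S(f_1,f_3): lcm = p²q. S = ⅙pq² + ⅝pq - ¾q² - 23/8q - 5/3.
  leading term pq²: subtract (-1/66q)·f_2 from ⅙pq² + ⅝pq - ¾q² - 23/8q - 5/3 → 149/264pq - 35/44q² - 799/264q - 5/3
  leading term pq: subtract (-149/2904)·f_2 from 149/264pq - 35/44q² - 799/264q - 5/3 → -149/726p - 35/44q² - 2309/726q - 1055/484
  leading term p: subtract (149/588)·k_4 from -149/726p - 35/44q² - 2309/726q - 1055/484 → -5519/8624q² - 2909/1176q - 47441/25872
  leading term q²: no divisor's leading term divides it; move -5519/8624q² to the remainder.
  leading term q: no divisor's leading term divides it; move -2909/1176q to the remainder.
  leading term 1: no divisor's leading term divides it; move -47441/25872 to the remainder.
  remainder -5519/8624q² - 2909/1176q - 47441/25872 ≠ 0; add k_5 = -5519/8624q² - 2909/1176q - 47441/25872 to the basis.

S(f_2,k_4): lcm = pq. S = 4/11p - 297/392q³ - 675/196q² - 6095/4312q + 10/11.
  leading term p: subtract (-22/49)·k_4 from 4/11p - 297/392q³ - 675/196q² - 6095/4312q + 10/11 → -297/392q³ - 729/196q² - 1045/392q + 29/98
  leading term q³: subtract (6534/5519q)·k_5 from -297/392q³ - 729/196q² - 1045/392q + 29/98 → -427725/540862q² - 133837/270431q + 29/98
  leading term q²: subtract (37639800/30459361)·k_5 from -427725/540862q² - 133837/270431q + 29/98 → 78032878/30459361q + 78032878/30459361
  leading term q: no divisor's leading term divides it; move 78032878/30459361q to the remainder.
  leading term 1: no divisor's leading term divides it; move 78032878/30459361 to the remainder.
  remainder 78032878/30459361q + 78032878/30459361 ≠ 0; add k_6 = 78032878/30459361q + 78032878/30459361 to the basis.

The other S-polynomials (S(f_2,f_3), S(f_1,k_4), S(f_3,k_4), S(f_1,k_5), S(f_2,k_5), S(f_3,k_5), S(k_4,k_5), S(f_1,k_6), S(f_2,k_6), S(f_3,k_6), S(k_4,k_6), S(k_5,k_6)) all reduce to 0 modulo the current basis, so we have a Gröbner basis.
Inter-reduce: drop elements whose leading term is divisible by another's, tail-reduce, and make monic.
Reduced Gröbner basis: {p - 1, q + 1}.
Label its elements g_1 = p - 1, g_2 = q + 1.

Reduce h = -3pq + p - q² + 3 modulo G:
  leading term pq: subtract (-3q)·g_1 from -3pq + p - q² + 3 → p - q² - 3q + 3
  leading term p: subtract (1)·g_1 from p - q² - 3q + 3 → -q² - 3q + 4
  leading term q²: subtract (-q)·g_2 from -q² - 3q + 4 → -2q + 4
  leading term q: subtract (-2)·g_2 from -2q + 4 → 6
  leading term 1: no divisor's leading term divides it; move 6 to the remainder.
  normal form = 6.
The normal form is nonzero, so h ∉ I. Since h minus its normal form lies in I, I + (h) = I + (r) where r = 6; decide whether this ideal is the whole ring.
Here r = 6 is a nonzero constant, hence a unit: 1 ∈ I + (h), the Gröbner basis of I + (h) is {1}, and the enlarged system has no common solution — adjoining h is inconsistent.

Adjoining -3pq + p - q² + 3 makes the ideal the whole ring: the system is inconsistent.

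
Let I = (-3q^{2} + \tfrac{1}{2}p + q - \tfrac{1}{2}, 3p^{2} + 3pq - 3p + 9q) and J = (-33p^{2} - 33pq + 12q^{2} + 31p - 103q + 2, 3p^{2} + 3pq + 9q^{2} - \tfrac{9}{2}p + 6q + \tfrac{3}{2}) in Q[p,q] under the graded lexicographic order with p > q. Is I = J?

For a fixed monomial order, each ideal has a unique reduced Gröbner basis; comparing bases decides equality.
Buchberger on the first generating set:
f_1 = -3q^{2} + \tfrac{1}{2}p + q - \tfrac{1}{2}, LT = q^{2}.
f_2 = 3p^{2} + 3pq - 3p + 9q, LT = p^{2}.

The S-polynomials (S(f_1,f_2)) all reduce to 0 modulo the current basis, so we have a Gröbner basis.
Inter-reduce: drop elements whose leading term is divisible by another's, tail-reduce, and make monic.
Reduced Gröbner basis: {p^{2} + pq - p + 3q, q^{2} - \tfrac{1}{6}p - \tfrac{1}{3}q + \tfrac{1}{6}}.

Buchberger on the second generating set:
h_1 = -33p^{2} - 33pq + 12q^{2} + 31p - 103q + 2, LT = p^{2}.
h_2 = 3p^{2} + 3pq + 9q^{2} - \tfrac{9}{2}p + 6q + \tfrac{3}{2}, LT = p^{2}.

S(h_1,h_2): lcm = p^{2}. S = -\tfrac{37}{11}q^{2} + \tfrac{37}{66}p + \tfrac{37}{33}q - \tfrac{37}{66}.
  reduce S modulo (h_1, h_2):
  remainder -\tfrac{37}{11}q^{2} + \tfrac{37}{66}p + \tfrac{37}{33}q - \tfrac{37}{66} ≠ 0; add k_3 = -\tfrac{37}{11}q^{2} + \tfrac{37}{66}p + \tfrac{37}{33}q - \tfrac{37}{66} to the basis.

The other S-polynomials (S(h_1,k_3), S(h_2,k_3)) all reduce to 0 modulo the current basis, so we have a Gröbner basis.
Inter-reduce: drop elements whose leading term is divisible by another's, tail-reduce, and make monic.
Reduced Gröbner basis: {p^{2} + pq - p + 3q, q^{2} - \tfrac{1}{6}p - \tfrac{1}{3}q + \tfrac{1}{6}}.

These coincide, so the ideals are equal.

Yes, the ideals are equal.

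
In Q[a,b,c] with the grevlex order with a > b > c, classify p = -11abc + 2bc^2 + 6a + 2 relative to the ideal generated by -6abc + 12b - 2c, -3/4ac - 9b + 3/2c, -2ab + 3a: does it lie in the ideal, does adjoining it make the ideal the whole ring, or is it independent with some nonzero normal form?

-11abc + 2bc^2 + 6a + 2 is independent of I; its normal form modulo I is 1/3c^3 + 2.

First compute the reduced Gröbner basis of I by Buchberger's algorithm.
f_1 = -6abc + 12b - 2c, LT = abc.
f_2 = -3/4ac - 9b + 3/2c, LT = ac.
f_3 = -2ab + 3a, LT = ab.

S(f_1,f_2): lcm = abc. S = -12b^2 + 2bc - 2b + 1/3c.
  leading term b^2: no divisor's leading term divides it; move -12b^2 to the remainder.
  leading term bc: no divisor's leading term divides it; move 2bc to the remainder.
  leading term b: no divisor's leading term divides it; move -2b to the remainder.
  leading term c: no divisor's leading term divides it; move 1/3c to the remainder.
  remainder -12b^2 + 2bc - 2b + 1/3c ≠ 0; add h_4 = -12b^2 + 2bc - 2b + 1/3c to the basis.

S(f_1,f_3): lcm = abc. S = 3/2ac - 2b + 1/3c.
  leading term ac: subtract (-2)·f_2 from 3/2ac - 2b + 1/3c → -20b + 10/3c
  leading term b: no divisor's leading term divides it; move -20b to the remainder.
  leading term c: no divisor's leading term divides it; move 10/3c to the remainder.
  remainder -20b + 10/3c ≠ 0; add h_5 = -20b + 10/3c to the basis.

S(f_3,h_4): lcm = ab^2. S = 1/6abc - 5/3ab + 1/36ac.
  leading term abc: subtract (-1/36)·f_1 from 1/6abc - 5/3ab + 1/36ac → -5/3ab + 1/36ac + 1/3b - 1/18c
  leading term ab: subtract (5/6)·f_3 from -5/3ab + 1/36ac + 1/3b - 1/18c → 1/36ac - 5/2a + 1/3b - 1/18c
  leading term ac: subtract (-1/27)·f_2 from 1/36ac - 5/2a + 1/3b - 1/18c → -5/2a
  leading term a: no divisor's leading term divides it; move -5/2a to the remainder.
  remainder -5/2a ≠ 0; add h_6 = -5/2a to the basis.

The other S-polynomials (S(f_2,f_3), S(f_1,h_4), S(f_2,h_4), S(f_1,h_5), S(f_2,h_5), S(f_3,h_5), S(h_4,h_5), S(f_1,h_6), S(f_2,h_6), S(f_3,h_6), S(h_4,h_6), S(h_5,h_6)) all reduce to 0 modulo the current basis, so we have a Gröbner basis.
Inter-reduce: drop elements whose leading term is divisible by another's, tail-reduce, and make monic.
Reduced Gröbner basis: {a, b - 1/6c}.
Label its elements g_1 = a, g_2 = b - 1/6c.

Reduce p = -11abc + 2bc^2 + 6a + 2 modulo G:
  leading term abc: subtract (-11bc)·g_1 from -11abc + 2bc^2 + 6a + 2 → 2bc^2 + 6a + 2
  leading term bc^2: subtract (2c^2)·g_2 from 2bc^2 + 6a + 2 → 1/3c^3 + 6a + 2
  leading term c^3: no divisor's leading term divides it; move 1/3c^3 to the remainder.
  leading term a: subtract (6)·g_1 from 6a + 2 → 2
  leading term 1: no divisor's leading term divides it; move 2 to the remainder.
  normal form = 1/3c^3 + 2.
The normal form is nonzero, so p ∉ I. Since p minus its normal form lies in I, I + (p) = I + (r) where r = 1/3c^3 + 2; decide whether this ideal is the whole ring.
Run Buchberger on G together with r (pairs among the g_i already reduce to 0 since G is a Gröbner basis):
g_1 = a, LT = a.
g_2 = b - 1/6c, LT = b.
r = 1/3c^3 + 2, LT = c^3.

The S-polynomials (S(g_1,g_2), S(g_1,r), S(g_2,r)) all reduce to 0 modulo the current basis, so we have a Gröbner basis.
Inter-reduce: drop elements whose leading term is divisible by another's, tail-reduce, and make monic.
Reduced Gröbner basis: {c^3 + 6, a, b - 1/6c}.
The reduced Gröbner basis of I + (p) is {c^3 + 6, a, b - 1/6c} ≠ {1}, a proper ideal, so the enlarged system stays consistent: p is independent of I, with normal form 1/3c^3 + 2.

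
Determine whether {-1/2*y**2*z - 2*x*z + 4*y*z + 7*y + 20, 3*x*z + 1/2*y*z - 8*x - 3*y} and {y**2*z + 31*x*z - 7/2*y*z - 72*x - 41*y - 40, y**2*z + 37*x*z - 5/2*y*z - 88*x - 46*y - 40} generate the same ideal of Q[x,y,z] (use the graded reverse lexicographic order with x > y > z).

No, the ideals differ.

Since reduced Gröbner bases are canonical representatives of ideals under a given ordering, it suffices to compute and compare them.
Buchberger on the first generating set:
f_1 = -1/2*y**2*z - 2*x*z + 4*y*z + 7*y + 20, LT = y**2*z.
f_2 = 3*x*z + 1/2*y*z - 8*x - 3*y, LT = x*z.

S(f_1,f_2): lcm = x*y**2*z. S = -1/6*y**3*z + 8/3*x*y**2 + y**3 + 4*x**2*z - 8*x*y*z - 14*x*y - 40*x.
  leading term y**3*z: subtract (1/3*y)·f_1 from -1/6*y**3*z + 8/3*x*y**2 + y**3 + 4*x**2*z - 8*x*y*z - 14*x*y - 40*x → 8/3*x*y**2 + y**3 + 4*x**2*z - 22/3*x*y*z - 4/3*y**2*z - 14*x*y - 7/3*y**2 - 40*x - 20/3*y
  leading term x*y**2: no divisor's leading term divides it; move 8/3*x*y**2 to the remainder.
  leading term y**3: no divisor's leading term divides it; move y**3 to the remainder.
  leading term x**2*z: subtract (4/3*x)·f_2 from 4*x**2*z - 22/3*x*y*z - 4/3*y**2*z - 14*x*y - 7/3*y**2 - 40*x - 20/3*y → -8*x*y*z - 4/3*y**2*z + 32/3*x**2 - 10*x*y - 7/3*y**2 - 40*x - 20/3*y
  leading term x*y*z: subtract (-8/3*y)·f_2 from -8*x*y*z - 4/3*y**2*z + 32/3*x**2 - 10*x*y - 7/3*y**2 - 40*x - 20/3*y → 32/3*x**2 - 94/3*x*y - 31/3*y**2 - 40*x - 20/3*y
  leading term x**2: no divisor's leading term divides it; move 32/3*x**2 to the remainder.
  leading term x*y: no divisor's leading term divides it; move -94/3*x*y to the remainder.
  leading term y**2: no divisor's leading term divides it; move -31/3*y**2 to the remainder.
  leading term x: no divisor's leading term divides it; move -40*x to the remainder.
  leading term y: no divisor's leading term divides it; move -20/3*y to the remainder.
  remainder 8/3*x*y**2 + y**3 + 32/3*x**2 - 94/3*x*y - 31/3*y**2 - 40*x - 20/3*y ≠ 0; add g_3 = 8/3*x*y**2 + y**3 + 32/3*x**2 - 94/3*x*y - 31/3*y**2 - 40*x - 20/3*y to the basis.

The other S-polynomials (S(f_1,g_3), S(f_2,g_3)) all reduce to 0 modulo the current basis, so we have a Gröbner basis.
Inter-reduce: drop elements whose leading term is divisible by another's, tail-reduce, and make monic.
Reduced Gröbner basis: {x*y**2 + 3/8*y**3 + 4*x**2 - 47/4*x*y - 31/8*y**2 - 15*x - 5/2*y, y**2*z - 26/3*y*z + 32/3*x - 10*y - 40, x*z + 1/6*y*z - 8/3*x - y}.

Buchberger on the second generating set:
h_1 = y**2*z + 31*x*z - 7/2*y*z - 72*x - 41*y - 40, LT = y**2*z.
h_2 = y**2*z + 37*x*z - 5/2*y*z - 88*x - 46*y - 40, LT = y**2*z.

S(h_1,h_2): lcm = y**2*z. S = -6*x*z - y*z + 16*x + 5*y.
  leading term x*z: no divisor's leading term divides it; move -6*x*z to the remainder.
  leading term y*z: no divisor's leading term divides it; move -y*z to the remainder.
  leading term x: no divisor's leading term divides it; move 16*x to the remainder.
  leading term y: no divisor's leading term divides it; move 5*y to the remainder.
  remainder -6*x*z - y*z + 16*x + 5*y ≠ 0; add k_3 = -6*x*z - y*z + 16*x + 5*y to the basis.

S(h_1,k_3): lcm = x*y**2*z. S = -1/6*y**3*z + 8/3*x*y**2 + 5/6*y**3 + 31*x**2*z - 7/2*x*y*z - 72*x**2 - 41*x*y - 40*x.
  leading term y**3*z: subtract (-1/6*y)·h_1 from -1/6*y**3*z + 8/3*x*y**2 + 5/6*y**3 + 31*x**2*z - 7/2*x*y*z - 72*x**2 - 41*x*y - 40*x → 8/3*x*y**2 + 5/6*y**3 + 31*x**2*z + 5/3*x*y*z - 7/12*y**2*z - 72*x**2 - 53*x*y - 41/6*y**2 - 40*x - 20/3*y
  leading term x*y**2: no divisor's leading term divides it; move 8/3*x*y**2 to the remainder.
  leading term y**3: no divisor's leading term divides it; move 5/6*y**3 to the remainder.
  leading term x**2*z: subtract (-31/6*x)·k_3 from 31*x**2*z + 5/3*x*y*z - 7/12*y**2*z - 72*x**2 - 53*x*y - 41/6*y**2 - 40*x - 20/3*y → -7/2*x*y*z - 7/12*y**2*z + 32/3*x**2 - 163/6*x*y - 41/6*y**2 - 40*x - 20/3*y
  leading term x*y*z: subtract (7/12*y)·k_3 from -7/2*x*y*z - 7/12*y**2*z + 32/3*x**2 - 163/6*x*y - 41/6*y**2 - 40*x - 20/3*y → 32/3*x**2 - 73/2*x*y - 39/4*y**2 - 40*x - 20/3*y
  leading term x**2: no divisor's leading term divides it; move 32/3*x**2 to the remainder.
  leading term x*y: no divisor's leading term divides it; move -73/2*x*y to the remainder.
  leading term y**2: no divisor's leading term divides it; move -39/4*y**2 to the remainder.
  leading term x: no divisor's leading term divides it; move -40*x to the remainder.
  leading term y: no divisor's leading term divides it; move -20/3*y to the remainder.
  remainder 8/3*x*y**2 + 5/6*y**3 + 32/3*x**2 - 73/2*x*y - 39/4*y**2 - 40*x - 20/3*y ≠ 0; add k_4 = 8/3*x*y**2 + 5/6*y**3 + 32/3*x**2 - 73/2*x*y - 39/4*y**2 - 40*x - 20/3*y to the basis.

The other S-polynomials (S(h_2,k_3), S(h_1,k_4), S(h_2,k_4), S(k_3,k_4)) all reduce to 0 modulo the current basis, so we have a Gröbner basis.
Inter-reduce: drop elements whose leading term is divisible by another's, tail-reduce, and make monic.
Reduced Gröbner basis: {x*y**2 + 5/16*y**3 + 4*x**2 - 219/16*x*y - 117/32*y**2 - 15*x - 5/2*y, y**2*z - 26/3*y*z + 32/3*x - 91/6*y - 40, x*z + 1/6*y*z - 8/3*x - 5/6*y}.

The bases are distinct; the ideals are different.
The same test decides containment: I ⊆ J iff every generator of I reduces to 0 modulo a Gröbner basis of J.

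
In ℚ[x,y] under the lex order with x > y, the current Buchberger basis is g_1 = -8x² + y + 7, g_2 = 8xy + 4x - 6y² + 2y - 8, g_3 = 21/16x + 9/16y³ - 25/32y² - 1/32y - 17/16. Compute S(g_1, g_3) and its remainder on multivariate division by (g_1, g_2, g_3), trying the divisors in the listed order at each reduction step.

S(g_1, g_3) = -3/7xy³ + 25/42xy² + 1/42xy + 17/21x - ⅛y - ⅞; remainder on division = -9/28y⁴ + 2/7y³ - 9/28y² + 45/56y - 25/56.

lcm(LM(g_1), LM(g_3)) = x².
S = (lcm/LT(g_1))·g_1 − (lcm/LT(g_3))·g_3 = -3/7xy³ + 25/42xy² + 1/42xy + 17/21x - ⅛y - ⅞.
Reduce S modulo (g_1, g_2, g_3) in that order:
  leading term xy³: subtract (-3/56y²)·g_2 from -3/7xy³ + 25/42xy² + 1/42xy + 17/21x - ⅛y - ⅞ → 17/21xy² + 1/42xy + 17/21x - 9/28y⁴ + 3/28y³ - 3/7y² - ⅛y - ⅞
  leading term xy²: subtract (17/168y)·g_2 from 17/21xy² + 1/42xy + 17/21x - 9/28y⁴ + 3/28y³ - 3/7y² - ⅛y - ⅞ → -8/21xy + 17/21x - 9/28y⁴ + 5/7y³ - 53/84y² + 115/168y - ⅞
  leading term xy: subtract (-1/21)·g_2 from -8/21xy + 17/21x - 9/28y⁴ + 5/7y³ - 53/84y² + 115/168y - ⅞ → x - 9/28y⁴ + 5/7y³ - 11/12y² + 131/168y - 211/168
  leading term x: subtract (16/21)·g_3 from x - 9/28y⁴ + 5/7y³ - 11/12y² + 131/168y - 211/168 → -9/28y⁴ + 2/7y³ - 9/28y² + 45/56y - 25/56
  leading term y⁴: no divisor's leading term divides it; move -9/28y⁴ to the remainder.
  leading term y³: no divisor's leading term divides it; move 2/7y³ to the remainder.
  leading term y²: no divisor's leading term divides it; move -9/28y² to the remainder.
  leading term y: no divisor's leading term divides it; move 45/56y to the remainder.
  leading term 1: no divisor's leading term divides it; move -25/56 to the remainder.
The remainder -9/28y⁴ + 2/7y³ - 9/28y² + 45/56y - 25/56 is nonzero, so it would be added as the next basis element.
An S-polynomial is built so that the two leading terms cancel; whether anything survives reduction is exactly the Gröbner-basis criterion.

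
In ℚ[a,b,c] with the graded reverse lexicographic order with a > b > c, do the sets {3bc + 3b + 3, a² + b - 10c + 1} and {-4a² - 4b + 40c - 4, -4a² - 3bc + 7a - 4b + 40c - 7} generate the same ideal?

Since reduced Gröbner bases are canonical representatives of ideals under a given ordering, it suffices to compute and compare them.
Buchberger on the first generating set:
f_1 = 3bc + 3b + 3, LT = bc.
f_2 = a² + b - 10c + 1, LT = a².

The S-polynomials (S(f_1,f_2)) all reduce to 0 modulo the current basis, so we have a Gröbner basis.
Inter-reduce: drop elements whose leading term is divisible by another's, tail-reduce, and make monic.
Reduced Gröbner basis: {a² + b - 10c + 1, bc + b + 1}.

Buchberger on the second generating set:
h_1 = -4a² - 4b + 40c - 4, LT = a².
h_2 = -4a² - 3bc + 7a - 4b + 40c - 7, LT = a².

S(h_1,h_2): lcm = a². S = -¾bc + 7/4a - ¾.
  leading term bc: no divisor's leading term divides it; move -¾bc to the remainder.
  leading term a: no divisor's leading term divides it; move 7/4a to the remainder.
  leading term 1: no divisor's leading term divides it; move -¾ to the remainder.
  remainder -¾bc + 7/4a - ¾ ≠ 0; add k_3 = -¾bc + 7/4a - ¾ to the basis.

The other S-polynomials (S(h_1,k_3), S(h_2,k_3)) all reduce to 0 modulo the current basis, so we have a Gröbner basis.
Inter-reduce: drop elements whose leading term is divisible by another's, tail-reduce, and make monic.
Reduced Gröbner basis: {a² + b - 10c + 1, bc - 7/3a + 1}.

Since the reduced bases disagree, the two ideals are not the same.
The choice of monomial ordering does not affect the verdict — as long as both bases are computed under the same ordering, their equality decides ideal equality.

No, the ideals differ.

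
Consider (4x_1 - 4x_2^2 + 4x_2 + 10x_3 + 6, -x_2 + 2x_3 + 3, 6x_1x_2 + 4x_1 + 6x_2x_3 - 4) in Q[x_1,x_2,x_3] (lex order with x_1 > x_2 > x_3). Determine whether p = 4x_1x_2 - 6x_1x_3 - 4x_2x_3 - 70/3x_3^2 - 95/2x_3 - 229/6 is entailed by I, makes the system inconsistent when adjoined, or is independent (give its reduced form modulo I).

First compute the reduced Gröbner basis of I by Buchberger's algorithm.
f_1 = 4x_1 - 4x_2^2 + 4x_2 + 10x_3 + 6, LT = x_1.
f_2 = -x_2 + 2x_3 + 3, LT = x_2.
f_3 = 6x_1x_2 + 4x_1 + 6x_2x_3 - 4, LT = x_1x_2.

S(f_1,f_3): lcm = x_1x_2. S = -2/3x_1 - x_2^3 + x_2^2 + 3/2x_2x_3 + 3/2x_2 + 2/3.
  leading term x_1: subtract (-1/6)·f_1 from -2/3x_1 - x_2^3 + x_2^2 + 3/2x_2x_3 + 3/2x_2 + 2/3 → -x_2^3 + 1/3x_2^2 + 3/2x_2x_3 + 13/6x_2 + 5/3x_3 + 5/3
  leading term x_2^3: subtract (x_2^2)·f_2 from -x_2^3 + 1/3x_2^2 + 3/2x_2x_3 + 13/6x_2 + 5/3x_3 + 5/3 → -2x_2^2x_3 - 8/3x_2^2 + 3/2x_2x_3 + 13/6x_2 + 5/3x_3 + 5/3
  leading term x_2^2x_3: subtract (2x_2x_3)·f_2 from -2x_2^2x_3 - 8/3x_2^2 + 3/2x_2x_3 + 13/6x_2 + 5/3x_3 + 5/3 → -8/3x_2^2 - 4x_2x_3^2 - 9/2x_2x_3 + 13/6x_2 + 5/3x_3 + 5/3
  leading term x_2^2: subtract (8/3x_2)·f_2 from -8/3x_2^2 - 4x_2x_3^2 - 9/2x_2x_3 + 13/6x_2 + 5/3x_3 + 5/3 → -4x_2x_3^2 - 59/6x_2x_3 - 35/6x_2 + 5/3x_3 + 5/3
  leading term x_2x_3^2: subtract (4x_3^2)·f_2 from -4x_2x_3^2 - 59/6x_2x_3 - 35/6x_2 + 5/3x_3 + 5/3 → -59/6x_2x_3 - 35/6x_2 - 8x_3^3 - 12x_3^2 + 5/3x_3 + 5/3
  leading term x_2x_3: subtract (59/6x_3)·f_2 from -59/6x_2x_3 - 35/6x_2 - 8x_3^3 - 12x_3^2 + 5/3x_3 + 5/3 → -35/6x_2 - 8x_3^3 - 95/3x_3^2 - 167/6x_3 + 5/3
  leading term x_2: subtract (35/6)·f_2 from -35/6x_2 - 8x_3^3 - 95/3x_3^2 - 167/6x_3 + 5/3 → -8x_3^3 - 95/3x_3^2 - 79/2x_3 - 95/6
  leading term x_3^3: no divisor's leading term divides it; move -8x_3^3 to the remainder.
  leading term x_3^2: no divisor's leading term divides it; move -95/3x_3^2 to the remainder.
  leading term x_3: no divisor's leading term divides it; move -79/2x_3 to the remainder.
  leading term 1: no divisor's leading term divides it; move -95/6 to the remainder.
  remainder -8x_3^3 - 95/3x_3^2 - 79/2x_3 - 95/6 ≠ 0; add h_4 = -8x_3^3 - 95/3x_3^2 - 79/2x_3 - 95/6 to the basis.

The other S-polynomials (S(f_1,f_2), S(f_2,f_3), S(f_1,h_4), S(f_2,h_4), S(f_3,h_4)) all reduce to 0 modulo the current basis, so we have a Gröbner basis.
Inter-reduce: drop elements whose leading term is divisible by another's, tail-reduce, and make monic.
Reduced Gröbner basis: {x_1 - 4x_3^2 - 15/2x_3 - 9/2, x_2 - 2x_3 - 3, x_3^3 + 95/24x_3^2 + 79/16x_3 + 95/48}.
Label its elements g_1 = x_1 - 4x_3^2 - 15/2x_3 - 9/2, g_2 = x_2 - 2x_3 - 3, g_3 = x_3^3 + 95/24x_3^2 + 79/16x_3 + 95/48.

Reduce p = 4x_1x_2 - 6x_1x_3 - 4x_2x_3 - 70/3x_3^2 - 95/2x_3 - 229/6 modulo G:
  leading term x_1x_2: subtract (4x_2)·g_1 from 4x_1x_2 - 6x_1x_3 - 4x_2x_3 - 70/3x_3^2 - 95/2x_3 - 229/6 → -6x_1x_3 + 16x_2x_3^2 + 26x_2x_3 + 18x_2 - 70/3x_3^2 - 95/2x_3 - 229/6
  leading term x_1x_3: subtract (-6x_3)·g_1 from -6x_1x_3 + 16x_2x_3^2 + 26x_2x_3 + 18x_2 - 70/3x_3^2 - 95/2x_3 - 229/6 → 16x_2x_3^2 + 26x_2x_3 + 18x_2 - 24x_3^3 - 205/3x_3^2 - 149/2x_3 - 229/6
  leading term x_2x_3^2: subtract (16x_3^2)·g_2 from 16x_2x_3^2 + 26x_2x_3 + 18x_2 - 24x_3^3 - 205/3x_3^2 - 149/2x_3 - 229/6 → 26x_2x_3 + 18x_2 + 8x_3^3 - 61/3x_3^2 - 149/2x_3 - 229/6
  leading term x_2x_3: subtract (26x_3)·g_2 from 26x_2x_3 + 18x_2 + 8x_3^3 - 61/3x_3^2 - 149/2x_3 - 229/6 → 18x_2 + 8x_3^3 + 95/3x_3^2 + 7/2x_3 - 229/6
  leading term x_2: subtract (18)·g_2 from 18x_2 + 8x_3^3 + 95/3x_3^2 + 7/2x_3 - 229/6 → 8x_3^3 + 95/3x_3^2 + 79/2x_3 + 95/6
  leading term x_3^3: subtract (8)·g_3 from 8x_3^3 + 95/3x_3^2 + 79/2x_3 + 95/6 → 0
  normal form = 0.
Since the normal form is 0, p ∈ I.

The remainder on division by a Gröbner basis is unique — it is the normal form.

4x_1x_2 - 6x_1x_3 - 4x_2x_3 - 70/3x_3^2 - 95/2x_3 - 229/6 lies in I (it reduces to 0).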